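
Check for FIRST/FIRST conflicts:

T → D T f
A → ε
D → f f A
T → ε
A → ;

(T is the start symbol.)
FIRST sets of the non-terminals at (or reachable through a nullable prefix from) the front of some alternative:
  FIRST(D) = { 'f' }

Productions for T:
  T → D T f: FIRST = { 'f' }
  T → ε: FIRST = { ε }
Productions for A:
  A → ε: FIRST = { ε }
  A → ;: FIRST = { ';' }
D has only one production, so no FIRST/FIRST conflict is possible there.

All alternatives of each non-terminal have pairwise disjoint FIRST sets.

Answer: No FIRST/FIRST conflicts.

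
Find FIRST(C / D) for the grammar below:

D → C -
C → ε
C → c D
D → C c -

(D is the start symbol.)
FIRST sets of the non-terminals involved (from the grammar, by fixed-point iteration):
  FIRST(C) = { 'c', ε }

To compute FIRST(C / D), process the symbols left to right:
Symbol C is a non-terminal. Add FIRST(C) \ {ε} = { 'c' }
C is nullable (ε ∈ FIRST(C)), continue to the next symbol.
Symbol / is a terminal. Add '/' and stop.
FIRST(C / D) = { '/', 'c' }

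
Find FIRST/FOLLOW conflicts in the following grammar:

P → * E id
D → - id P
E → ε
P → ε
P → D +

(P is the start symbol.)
A FIRST/FOLLOW conflict occurs when a non-terminal N has a nullable alternative N → β (β ⇒* ε) and another alternative N → α with FIRST(α) ∩ FOLLOW(N) ≠ ∅: on such a lookahead the parser cannot decide between expanding α and letting N vanish via β.

Nullable non-terminals: E, P.
FIRST sets used below: FIRST(D) = { '-' }
E has a nullable alternative but only one production, so nothing to check.

P: nullable alternative(s) P → ε; FOLLOW(P) = { $, '+' }
  P → * E id: FIRST \ {ε} = { '*' } — disjoint from FOLLOW(P)
  P → ε: FIRST \ {ε} = { } — this is the only nullable alternative, skip
  P → D +: FIRST \ {ε} = { '-' } — disjoint from FOLLOW(P)

D has no nullable alternative, so no FIRST/FOLLOW check is needed there.

No FIRST/FOLLOW conflicts found.

Answer: No FIRST/FOLLOW conflicts.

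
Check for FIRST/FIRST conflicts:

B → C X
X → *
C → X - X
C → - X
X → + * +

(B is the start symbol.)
A FIRST/FIRST conflict occurs when two productions N → α and N → β for the same non-terminal have FIRST(α) ∩ FIRST(β) ≠ ∅ (with ε ∈ FIRST of a nullable right-hand side, so two nullable alternatives also conflict).

FIRST sets of the non-terminals at (or reachable through a nullable prefix from) the front of some alternative:
  FIRST(X) = { '*', '+' }

Productions for X:
  X → *: FIRST = { '*' }
  X → + * +: FIRST = { '+' }
Productions for C:
  C → X - X: FIRST = { '*', '+' }
  C → - X: FIRST = { '-' }
B has only one production, so no FIRST/FIRST conflict is possible there.

All alternatives of each non-terminal have pairwise disjoint FIRST sets.

Answer: No FIRST/FIRST conflicts.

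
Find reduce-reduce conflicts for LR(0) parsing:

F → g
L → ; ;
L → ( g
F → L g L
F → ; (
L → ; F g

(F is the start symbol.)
No reduce-reduce conflicts

Augment with F' → F and build the canonical LR(0) collection (I0 = CLOSURE({[F' → . F]}), then GOTO on every symbol after a dot until no new states appear). It has 14 states:
  I0: { [F → . ; (], [F → . L g L], [F → . g], [F' → . F], [L → . ( g], [L → . ; ;], [L → . ; F g] }  — shift
  I1: { [L → ( . g] }  — shift
  I2: { [F → . ; (], [F → . L g L], [F → . g], [F → ; . (], [L → . ( g], [L → . ; ;], [L → . ; F g], [L → ; . ;], [L → ; . F g] }  — shift
  I3: { [F' → F .] }  — accept
  I4: { [F → L . g L] }  — shift
  I5: { [F → g .] }  — reduce
  I6: { [F → L g . L], [L → . ( g], [L → . ; ;], [L → . ; F g] }  — shift
  I7: { [F → . ; (], [F → . L g L], [F → . g], [L → . ( g], [L → . ; ;], [L → . ; F g], [L → ; . ;], [L → ; . F g] }  — shift
  I8: { [F → L g L .] }  — reduce
  I9: { [F → . ; (], [F → . L g L], [F → . g], [F → ; . (], [L → . ( g], [L → . ; ;], [L → . ; F g], [L → ; . ;], [L → ; . F g], [L → ; ; .] }  — shift, reduce
  I10: { [L → ; F . g] }  — shift
  I11: { [L → ; F g .] }  — reduce
  I12: { [F → ; ( .], [L → ( . g] }  — shift, reduce
  I13: { [L → ( g .] }  — reduce

No state contains more than one complete item.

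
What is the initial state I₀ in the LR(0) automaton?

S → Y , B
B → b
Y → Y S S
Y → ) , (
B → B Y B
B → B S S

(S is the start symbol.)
{ [S → . Y , B], [S' → . S], [Y → . ) , (], [Y → . Y S S] }

First, augment the grammar with S' → S
I₀ = CLOSURE({ [S' → . S] }):
  [S' → . S] has the dot before S: add [S → . Y , B]
  [S → . Y , B] has the dot before Y: add [Y → . Y S S], [Y → . ) , (]
No further items can be added.

I₀ = { [S → . Y , B], [S' → . S], [Y → . ) , (], [Y → . Y S S] }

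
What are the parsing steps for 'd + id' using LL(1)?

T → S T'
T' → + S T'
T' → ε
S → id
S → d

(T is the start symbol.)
Stack is shown with the top on the left.

Stack     Input     Action
--------------------------
T $       d + id $  output T → S T'
S T' $    d + id $  output S → d
d T' $    d + id $  match 'd'
T' $      + id $    output T' → + S T'
+ S T' $  + id $    match '+'
S T' $    id $      output S → id
id T' $   id $      match 'id'
T' $      $         output T' → ε
$         $         accept

The string is accepted.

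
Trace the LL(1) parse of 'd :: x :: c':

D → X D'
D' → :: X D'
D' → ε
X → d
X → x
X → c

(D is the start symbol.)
LL(1) parsing maintains a stack (initially the start symbol over $) and the input. At each step: if the stack top is a terminal, match it against the current input token; if it is a non-terminal N, replace it with the RHS of M[N, lookahead] (the unique production whose predict set contains the lookahead).

Stack is shown with the top on the left.

Stack      Input          Action
--------------------------------
D $        d :: x :: c $  output D → X D'
X D' $     d :: x :: c $  output X → d
d D' $     d :: x :: c $  match 'd'
D' $       :: x :: c $    output D' → :: X D'
:: X D' $  :: x :: c $    match '::'
X D' $     x :: c $       output X → x
x D' $     x :: c $       match 'x'
D' $       :: c $         output D' → :: X D'
:: X D' $  :: c $         match '::'
X D' $     c $            output X → c
c D' $     c $            match 'c'
D' $       $              output D' → ε
$          $              accept

The string is accepted.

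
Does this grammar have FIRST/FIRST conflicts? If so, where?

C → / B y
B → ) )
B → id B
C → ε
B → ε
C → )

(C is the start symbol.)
No FIRST/FIRST conflicts.

A FIRST/FIRST conflict occurs when two productions N → α and N → β for the same non-terminal have FIRST(α) ∩ FIRST(β) ≠ ∅ (with ε ∈ FIRST of a nullable right-hand side, so two nullable alternatives also conflict).

Productions for C:
  C → / B y: FIRST = { '/' }
  C → ε: FIRST = { ε }
  C → ): FIRST = { ')' }
Productions for B:
  B → ) ): FIRST = { ')' }
  B → id B: FIRST = { 'id' }
  B → ε: FIRST = { ε }

All alternatives of each non-terminal have pairwise disjoint FIRST sets.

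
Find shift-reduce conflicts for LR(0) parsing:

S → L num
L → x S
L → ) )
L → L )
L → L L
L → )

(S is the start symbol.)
Augment with S' → S and build the canonical LR(0) collection (I0 = CLOSURE({[S' → . S]}), then GOTO on every symbol after a dot until no new states appear). It has 10 states:
  I0: { [L → . ) )], [L → . )], [L → . L )], [L → . L L], [L → . x S], [S → . L num], [S' → . S] }  — shift
  I1: { [L → ) . )], [L → ) .] }  — shift, reduce
  I2: { [L → . ) )], [L → . )], [L → . L )], [L → . L L], [L → . x S], [L → L . )], [L → L . L], [S → L . num] }  — shift
  I3: { [S' → S .] }  — accept
  I4: { [L → . ) )], [L → . )], [L → . L )], [L → . L L], [L → . x S], [L → x . S], [S → . L num] }  — shift
  I5: { [L → x S .] }  — reduce
  I6: { [L → ) . )], [L → ) .], [L → L ) .] }  — shift, 2 reduces
  I7: { [L → . ) )], [L → . )], [L → . L )], [L → . L L], [L → . x S], [L → L . )], [L → L . L], [L → L L .] }  — shift, reduce
  I8: { [S → L num .] }  — reduce
  I9: { [L → ) ) .] }  — reduce

I1 contains reduce item [L → ) .] and shift item [L → ) . )] — shift-reduce conflict.
I6 contains reduce items [L → ) .], [L → L ) .] and shift item [L → ) . )] — shift-reduce conflict.
I7 contains reduce item [L → L L .] and shift items [L → . )], [L → . ) )], [L → L . )], [L → . x S] — shift-reduce conflict.

Answer: Yes — I1: [L → ) .] vs [L → ) . )]; I6: [L → ) .] vs [L → ) . )]; I7: [L → L L .] vs [L → . )]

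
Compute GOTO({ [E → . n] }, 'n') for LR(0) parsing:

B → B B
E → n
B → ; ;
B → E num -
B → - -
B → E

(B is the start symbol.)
{ [E → n .] }

GOTO(I, 'n') = CLOSURE({ [A → αX.β] : [A → α.Xβ] ∈ I, X = 'n' })

Items with dot before 'n', with the dot advanced:
  [E → . n] → [E → n .]
Closure adds nothing (no advanced item has the dot before a non-terminal).

GOTO = { [E → n .] }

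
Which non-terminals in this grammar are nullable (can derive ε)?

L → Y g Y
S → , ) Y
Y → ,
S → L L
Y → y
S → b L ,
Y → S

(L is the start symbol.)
A non-terminal is nullable if it can derive ε (the empty string): either it has an ε-production, or it has a production whose right-hand side consists entirely of nullable non-terminals.

There are no ε-productions, so no non-terminal can derive ε.
No non-terminals are nullable.

Answer: None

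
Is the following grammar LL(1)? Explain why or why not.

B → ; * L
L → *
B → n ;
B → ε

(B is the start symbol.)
Yes, the grammar is LL(1).

A grammar is LL(1) if for each non-terminal N with multiple productions, the predict sets of those productions are pairwise disjoint, where PREDICT(N → α) = (FIRST(α) \ {ε}) ∪ (FOLLOW(N) if α ⇒* ε).

Relevant sets:
  FOLLOW(B) = { $ }

For B:
  PREDICT(B → ';' '*' L) = { ';' }
  PREDICT(B → n ';') = { 'n' }
  PREDICT(B → ε) = { $ }
L has a single production, so nothing to check there.

All predict sets are disjoint. The grammar IS LL(1).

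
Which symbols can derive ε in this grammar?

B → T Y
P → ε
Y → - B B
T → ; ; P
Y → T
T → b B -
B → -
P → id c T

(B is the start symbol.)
{ 'P' }

A non-terminal is nullable if it can derive ε (the empty string): either it has an ε-production, or it has a production whose right-hand side consists entirely of nullable non-terminals.

ε-productions: P → ε
So P is immediately nullable.
No further non-terminal can be added: every production for the remaining non-terminals contains a terminal or a non-nullable non-terminal.
Nullable = { 'P' }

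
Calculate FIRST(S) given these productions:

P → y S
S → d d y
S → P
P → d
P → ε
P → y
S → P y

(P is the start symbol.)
To compute FIRST(S), examine every production with S on the left-hand side, reading each right-hand side left to right until a non-nullable symbol is reached.

FIRST sets of the other non-terminals involved (by the same procedure, iterated to a fixed point):
  FIRST(P) = { 'd', 'y', ε }

From S → d d y:
  - d is a terminal: add 'd' and stop
From S → P:
  - P is a non-terminal: add FIRST(P) \ {ε} = { 'd', 'y' }
    P is nullable and nothing follows, so the whole right-hand side can vanish: ε ∈ FIRST(S)
From S → P y:
  - P is a non-terminal: add FIRST(P) \ {ε} = { 'd', 'y' }
    P is nullable, so continue to the next symbol
  - y is a terminal: add 'y' and stop

Collecting: FIRST(S) = { 'd', 'y', ε }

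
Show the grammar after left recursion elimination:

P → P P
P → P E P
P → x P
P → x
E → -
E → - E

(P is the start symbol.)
P is directly left-recursive. The standard transformation for
  A → A α₁ | ... | A α_m | β₁ | ... | β_n
is
  A  → β₁ A' | ... | β_n A'
  A' → α₁ A' | ... | α_m A' | ε

P → x P becomes P → x P P'
P → x becomes P → x P'
P → P P becomes P' → P P'
P → P E P becomes P' → E P P'
Add P' → ε

Productions for other non-terminals are unchanged:
  E → -
  E → - E

Resulting grammar:
P → x P P'
P → x P'
P' → P P'
P' → E P P'
P' → ε
E → -
E → - E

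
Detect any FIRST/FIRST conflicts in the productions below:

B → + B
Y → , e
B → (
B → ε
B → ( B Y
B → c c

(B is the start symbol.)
Productions for B:
  B → + B: FIRST = { '+' }
  B → (: FIRST = { '(' }
  B → ε: FIRST = { ε }
  B → ( B Y: FIRST = { '(' }
  B → c c: FIRST = { 'c' }
Y has only one production, so no FIRST/FIRST conflict is possible there.

Conflict for B: B → ( and B → ( B Y
  Overlap: { '(' }

Answer: Yes. B → '(' / B → '(' B Y on { '(' }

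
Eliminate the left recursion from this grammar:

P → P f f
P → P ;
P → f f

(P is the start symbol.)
P → f f P'
P' → f f P'
P' → ; P'
P' → ε

P is directly left-recursive. The standard transformation for
  A → A α₁ | ... | A α_m | β₁ | ... | β_n
is
  A  → β₁ A' | ... | β_n A'
  A' → α₁ A' | ... | α_m A' | ε

P → f f becomes P → f f P'
P → P f f becomes P' → f f P'
P → P ; becomes P' → ; P'
Add P' → ε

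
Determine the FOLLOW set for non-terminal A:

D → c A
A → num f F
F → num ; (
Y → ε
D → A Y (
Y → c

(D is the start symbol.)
{ $, '(', 'c' }

In D → c A: A is at the end, add FOLLOW(D)
In D → A Y (: A is followed by Y '(', add FIRST(Y '(') \ {ε} = { '(', 'c' }

The FOLLOW sets referred to above (computed the same way, to a fixed point):
  FOLLOW(D) = { $ }

Taking the union: FOLLOW(A) = { $, '(', 'c' }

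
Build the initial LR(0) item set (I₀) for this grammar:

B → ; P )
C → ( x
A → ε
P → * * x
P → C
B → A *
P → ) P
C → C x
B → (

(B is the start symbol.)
First, augment the grammar with B' → B
I₀ = CLOSURE({ [B' → . B] }):
  [B' → . B] has the dot before B: add [B → . ; P )], [B → . A *], [B → . (]
  [B → . A *] has the dot before A: add [A → .]
No further items can be added.

I₀ = { [A → .], [B → . (], [B → . ; P )], [B → . A *], [B' → . B] }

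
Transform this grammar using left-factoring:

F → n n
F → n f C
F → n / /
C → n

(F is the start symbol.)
F → n F'
F' → n
F' → f C
F' → / /
C → n

Left-factoring transforms A → αβ₁ | αβ₂ into A → αA' and A' → β₁ | β₂
(α is the longest common prefix among the alternatives). Repeat until
no nonterminal has two alternatives with a common prefix.

Round 1: F has alternatives sharing prefix 'n'. Introduce F': F → n F'
  Add: F' → n
  Add: F' → f C
  Add: F' → / /

No remaining common prefixes — done.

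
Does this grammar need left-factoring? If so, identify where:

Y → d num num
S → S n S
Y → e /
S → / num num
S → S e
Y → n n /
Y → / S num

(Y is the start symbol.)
Left-factoring is needed when two productions for the same non-terminal
share a common prefix on the right-hand side.

Productions for Y:
  Y → d num num
  Y → e /
  Y → n n /
  Y → / S num
Productions for S:
  S → S n S
  S → / num num
  S → S e

Found common prefix 'S' in productions for S

Answer: Yes, S has productions with common prefix 'S'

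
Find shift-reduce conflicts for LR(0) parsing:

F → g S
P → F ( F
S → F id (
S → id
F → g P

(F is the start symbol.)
No shift-reduce conflicts

Augment with F' → F and build the canonical LR(0) collection (I0 = CLOSURE({[F' → . F]}), then GOTO on every symbol after a dot until no new states appear). It has 11 states:
  I0: { [F → . g P], [F → . g S], [F' → . F] }  — shift
  I1: { [F' → F .] }  — accept
  I2: { [F → . g P], [F → . g S], [F → g . P], [F → g . S], [P → . F ( F], [S → . F id (], [S → . id] }  — shift
  I3: { [P → F . ( F], [S → F . id (] }  — shift
  I4: { [F → g P .] }  — reduce
  I5: { [F → g S .] }  — reduce
  I6: { [S → id .] }  — reduce
  I7: { [F → . g P], [F → . g S], [P → F ( . F] }  — shift
  I8: { [S → F id . (] }  — shift
  I9: { [S → F id ( .] }  — reduce
  I10: { [P → F ( F .] }  — reduce

No state contains both a complete item and a shift item.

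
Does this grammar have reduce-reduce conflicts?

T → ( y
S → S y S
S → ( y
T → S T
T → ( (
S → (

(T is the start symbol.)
A reduce-reduce conflict occurs when an LR(0) state has two complete items [A → α .] and [B → β .] — both call for a reduction, and with no lookahead the parser cannot choose between them.

Augment with T' → T and build the canonical LR(0) collection (I0 = CLOSURE({[T' → . T]}), then GOTO on every symbol after a dot until no new states appear). It has 11 states:
  I0: { [S → . ( y], [S → . (], [S → . S y S], [T → . ( (], [T → . ( y], [T → . S T], [T' → . T] }  — shift
  I1: { [S → ( . y], [S → ( .], [T → ( . (], [T → ( . y] }  — shift, reduce
  I2: { [S → . ( y], [S → . (], [S → . S y S], [S → S . y S], [T → . ( (], [T → . ( y], [T → . S T], [T → S . T] }  — shift
  I3: { [T' → T .] }  — accept
  I4: { [T → S T .] }  — reduce
  I5: { [S → . ( y], [S → . (], [S → . S y S], [S → S y . S] }  — shift
  I6: { [S → ( . y], [S → ( .] }  — shift, reduce
  I7: { [S → S . y S], [S → S y S .] }  — shift, reduce
  I8: { [S → ( y .] }  — reduce
  I9: { [T → ( ( .] }  — reduce
  I10: { [S → ( y .], [T → ( y .] }  — 2 reduces

I10 contains complete items [S → ( y .], [T → ( y .] — reduce-reduce conflict.

Answer: Yes — I10: [S → ( y .] vs [T → ( y .]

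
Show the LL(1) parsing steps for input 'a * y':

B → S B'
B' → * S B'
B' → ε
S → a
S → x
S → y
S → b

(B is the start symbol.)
LL(1) parsing maintains a stack (initially the start symbol over $) and the input. At each step: if the stack top is a terminal, match it against the current input token; if it is a non-terminal N, replace it with the RHS of M[N, lookahead] (the unique production whose predict set contains the lookahead).

Stack is shown with the top on the left.

Stack     Input    Action
-------------------------
B $       a * y $  output B → S B'
S B' $    a * y $  output S → a
a B' $    a * y $  match 'a'
B' $      * y $    output B' → * S B'
* S B' $  * y $    match '*'
S B' $    y $      output S → y
y B' $    y $      match 'y'
B' $      $        output B' → ε
$         $        accept

The string is accepted.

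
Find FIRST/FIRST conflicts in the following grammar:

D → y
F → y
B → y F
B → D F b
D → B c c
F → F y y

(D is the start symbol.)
A FIRST/FIRST conflict occurs when two productions N → α and N → β for the same non-terminal have FIRST(α) ∩ FIRST(β) ≠ ∅ (with ε ∈ FIRST of a nullable right-hand side, so two nullable alternatives also conflict).

FIRST sets of the non-terminals at (or reachable through a nullable prefix from) the front of some alternative:
  FIRST(B) = { 'y' }
  FIRST(F) = { 'y' }
  FIRST(D) = { 'y' }

Productions for D:
  D → y: FIRST = { 'y' }
  D → B c c: FIRST = { 'y' }
Productions for F:
  F → y: FIRST = { 'y' }
  F → F y y: FIRST = { 'y' }
Productions for B:
  B → y F: FIRST = { 'y' }
  B → D F b: FIRST = { 'y' }

Conflict for D: D → y and D → B c c
  Overlap: { 'y' }
Conflict for F: F → y and F → F y y
  Overlap: { 'y' }
Conflict for B: B → y F and B → D F b
  Overlap: { 'y' }

Answer: Yes. D → y / D → B c c on { 'y' }; F → y / F → F y y on { 'y' }; B → y F / B → D F b on { 'y' }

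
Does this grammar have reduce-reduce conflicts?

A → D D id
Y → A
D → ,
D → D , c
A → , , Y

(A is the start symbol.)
A reduce-reduce conflict occurs when an LR(0) state has two complete items [A → α .] and [B → β .] — both call for a reduction, and with no lookahead the parser cannot choose between them.

Augment with A' → A and build the canonical LR(0) collection (I0 = CLOSURE({[A' → . A]}), then GOTO on every symbol after a dot until no new states appear). It has 12 states:
  I0: { [A → . , , Y], [A → . D D id], [A' → . A], [D → . ,], [D → . D , c] }  — shift
  I1: { [A → , . , Y], [D → , .] }  — shift, reduce
  I2: { [A' → A .] }  — accept
  I3: { [A → D . D id], [D → . ,], [D → . D , c], [D → D . , c] }  — shift
  I4: { [D → , .], [D → D , . c] }  — shift, reduce
  I5: { [A → D D . id], [D → D . , c] }  — shift
  I6: { [D → D , . c] }  — shift
  I7: { [A → D D id .] }  — reduce
  I8: { [D → D , c .] }  — reduce
  I9: { [A → , , . Y], [A → . , , Y], [A → . D D id], [D → . ,], [D → . D , c], [Y → . A] }  — shift
  I10: { [Y → A .] }  — reduce
  I11: { [A → , , Y .] }  — reduce

No state contains more than one complete item.

Answer: No reduce-reduce conflicts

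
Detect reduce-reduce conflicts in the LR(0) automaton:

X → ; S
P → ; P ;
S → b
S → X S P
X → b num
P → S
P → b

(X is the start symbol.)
A reduce-reduce conflict occurs when an LR(0) state has two complete items [A → α .] and [B → β .] — both call for a reduction, and with no lookahead the parser cannot choose between them.

Augment with X' → X and build the canonical LR(0) collection (I0 = CLOSURE({[X' → . X]}), then GOTO on every symbol after a dot until no new states appear). It has 16 states:
  I0: { [X → . ; S], [X → . b num], [X' → . X] }  — shift
  I1: { [S → . X S P], [S → . b], [X → . ; S], [X → . b num], [X → ; . S] }  — shift
  I2: { [X' → X .] }  — accept
  I3: { [X → b . num] }  — shift
  I4: { [X → b num .] }  — reduce
  I5: { [X → ; S .] }  — reduce
  I6: { [S → . X S P], [S → . b], [S → X . S P], [X → . ; S], [X → . b num] }  — shift
  I7: { [S → b .], [X → b . num] }  — shift, reduce
  I8: { [P → . ; P ;], [P → . S], [P → . b], [S → . X S P], [S → . b], [S → X S . P], [X → . ; S], [X → . b num] }  — shift
  I9: { [P → . ; P ;], [P → . S], [P → . b], [P → ; . P ;], [S → . X S P], [S → . b], [X → . ; S], [X → . b num], [X → ; . S] }  — shift
  I10: { [S → X S P .] }  — reduce
  I11: { [P → S .] }  — reduce
  I12: { [P → b .], [S → b .], [X → b . num] }  — shift, 2 reduces
  I13: { [P → ; P . ;] }  — shift
  I14: { [P → S .], [X → ; S .] }  — 2 reduces
  I15: { [P → ; P ; .] }  — reduce

I12 contains complete items [P → b .], [S → b .] — reduce-reduce conflict.
I14 contains complete items [P → S .], [X → ; S .] — reduce-reduce conflict.

Answer: Yes — I12: [P → b .] vs [S → b .]; I14: [P → S .] vs [X → ; S .]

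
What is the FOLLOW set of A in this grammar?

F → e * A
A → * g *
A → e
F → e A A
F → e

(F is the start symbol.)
To compute FOLLOW(A), find every occurrence of A on a right-hand side N → α A β: add FIRST(β) \ {ε}, and if β is empty or nullable also add FOLLOW(N). Iterate to a fixed point.

In F → e * A: A is at the end, add FOLLOW(F)
In F → e A A: A is followed by A, add FIRST(A) \ {ε} = { '*', 'e' }
In F → e A A: A is at the end, add FOLLOW(F)

The FOLLOW sets referred to above (computed the same way, to a fixed point):
  FOLLOW(F) = { $ }

Taking the union: FOLLOW(A) = { $, '*', 'e' }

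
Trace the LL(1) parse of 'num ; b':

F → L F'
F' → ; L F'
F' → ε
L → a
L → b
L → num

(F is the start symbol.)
Stack is shown with the top on the left.

Stack     Input      Action
---------------------------
F $       num ; b $  output F → L F'
L F' $    num ; b $  output L → num
num F' $  num ; b $  match 'num'
F' $      ; b $      output F' → ; L F'
; L F' $  ; b $      match ';'
L F' $    b $        output L → b
b F' $    b $        match 'b'
F' $      $          output F' → ε
$         $          accept

The string is accepted.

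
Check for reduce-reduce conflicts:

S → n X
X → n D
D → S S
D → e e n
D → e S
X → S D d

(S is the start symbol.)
A reduce-reduce conflict occurs when an LR(0) state has two complete items [A → α .] and [B → β .] — both call for a reduction, and with no lookahead the parser cannot choose between them.

Augment with S' → S and build the canonical LR(0) collection (I0 = CLOSURE({[S' → . S]}), then GOTO on every symbol after a dot until no new states appear). It has 17 states:
  I0: { [S → . n X], [S' → . S] }  — shift
  I1: { [S' → S .] }  — accept
  I2: { [S → . n X], [S → n . X], [X → . S D d], [X → . n D] }  — shift
  I3: { [D → . S S], [D → . e S], [D → . e e n], [S → . n X], [X → S . D d] }  — shift
  I4: { [S → n X .] }  — reduce
  I5: { [D → . S S], [D → . e S], [D → . e e n], [S → . n X], [S → n . X], [X → . S D d], [X → . n D], [X → n . D] }  — shift
  I6: { [X → n D .] }  — reduce
  I7: { [D → . S S], [D → . e S], [D → . e e n], [D → S . S], [S → . n X], [X → S . D d] }  — shift
  I8: { [D → e . S], [D → e . e n], [S → . n X] }  — shift
  I9: { [D → e S .] }  — reduce
  I10: { [D → e e . n] }  — shift
  I11: { [D → e e n .] }  — reduce
  I12: { [X → S D . d] }  — shift
  I13: { [D → S . S], [D → S S .], [S → . n X] }  — shift, reduce
  I14: { [D → S S .] }  — reduce
  I15: { [X → S D d .] }  — reduce
  I16: { [D → S . S], [S → . n X] }  — shift

No state contains more than one complete item.

Answer: No reduce-reduce conflicts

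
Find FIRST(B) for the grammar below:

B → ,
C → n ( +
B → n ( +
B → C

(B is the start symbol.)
{ ',', 'n' }

FIRST sets of the other non-terminals involved (by the same procedure, iterated to a fixed point):
  FIRST(C) = { 'n' }

From B → ,:
  - ',' is a terminal: add ',' and stop
From B → n ( +:
  - n is a terminal: add 'n' and stop
From B → C:
  - C is a non-terminal: add FIRST(C) \ {ε} = { 'n' }
    C is not nullable, so stop

Collecting: FIRST(B) = { ',', 'n' }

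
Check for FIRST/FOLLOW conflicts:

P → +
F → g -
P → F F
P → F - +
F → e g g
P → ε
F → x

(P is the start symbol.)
No FIRST/FOLLOW conflicts.

Nullable non-terminals: P.
FIRST sets used below: FIRST(F) = { 'e', 'g', 'x' }

P: nullable alternative(s) P → ε; FOLLOW(P) = { $ }
  P → +: FIRST \ {ε} = { '+' } — disjoint from FOLLOW(P)
  P → F F: FIRST \ {ε} = { 'e', 'g', 'x' } — disjoint from FOLLOW(P)
  P → F - +: FIRST \ {ε} = { 'e', 'g', 'x' } — disjoint from FOLLOW(P)
  P → ε: FIRST \ {ε} = { } — this is the only nullable alternative, skip

F has no nullable alternative, so no FIRST/FOLLOW check is needed there.

No FIRST/FOLLOW conflicts found.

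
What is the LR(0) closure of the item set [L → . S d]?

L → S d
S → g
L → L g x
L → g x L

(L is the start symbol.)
To compute CLOSURE, for each item [A → α.Bβ] where B is a non-terminal, add [B → .γ] for all productions B → γ; repeat for the newly added items until nothing changes.

Start with: [L → . S d]
  [L → . S d] has the dot before S: add [S → . g]
No further items can be added.

CLOSURE = { [L → . S d], [S → . g] }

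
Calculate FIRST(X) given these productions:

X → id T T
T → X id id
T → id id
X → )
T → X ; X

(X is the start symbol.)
{ ')', 'id' }

To compute FIRST(X), examine every production with X on the left-hand side, reading each right-hand side left to right until a non-nullable symbol is reached.

From X → id T T:
  - id is a terminal: add 'id' and stop
From X → ):
  - ')' is a terminal: add ')' and stop

Collecting: FIRST(X) = { ')', 'id' }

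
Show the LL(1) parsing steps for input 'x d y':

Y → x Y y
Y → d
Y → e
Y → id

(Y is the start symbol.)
LL(1) parsing maintains a stack (initially the start symbol over $) and the input. At each step: if the stack top is a terminal, match it against the current input token; if it is a non-terminal N, replace it with the RHS of M[N, lookahead] (the unique production whose predict set contains the lookahead).

Stack is shown with the top on the left.

Stack    Input    Action
------------------------
Y $      x d y $  output Y → x Y y
x Y y $  x d y $  match 'x'
Y y $    d y $    output Y → d
d y $    d y $    match 'd'
y $      y $      match 'y'
$        $        accept

The string is accepted.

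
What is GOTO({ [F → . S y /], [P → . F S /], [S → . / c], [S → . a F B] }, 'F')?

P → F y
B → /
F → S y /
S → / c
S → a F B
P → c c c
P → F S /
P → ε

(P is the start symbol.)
GOTO(I, 'F') = CLOSURE({ [A → αX.β] : [A → α.Xβ] ∈ I, X = 'F' })

Items with dot before 'F', with the dot advanced:
  [P → . F S /] → [P → F . S /]
Closure of the advanced items:
  [P → F . S /] has the dot before S: add [S → . / c], [S → . a F B]

GOTO = { [P → F . S /], [S → . / c], [S → . a F B] }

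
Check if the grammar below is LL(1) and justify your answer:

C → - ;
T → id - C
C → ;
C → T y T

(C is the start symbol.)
Yes, the grammar is LL(1).

Relevant sets:
  FIRST(T) = { 'id' }

For C:
  PREDICT(C → '-' ';') = { '-' }
  PREDICT(C → ';') = { ';' }
  PREDICT(C → T y T) = { 'id' }
T has a single production, so nothing to check there.

All predict sets are disjoint. The grammar IS LL(1).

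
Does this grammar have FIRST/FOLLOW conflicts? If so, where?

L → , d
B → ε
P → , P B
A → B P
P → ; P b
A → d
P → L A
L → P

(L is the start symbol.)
No FIRST/FOLLOW conflicts.

A FIRST/FOLLOW conflict occurs when a non-terminal N has a nullable alternative N → β (β ⇒* ε) and another alternative N → α with FIRST(α) ∩ FOLLOW(N) ≠ ∅: on such a lookahead the parser cannot decide between expanding α and letting N vanish via β.

Nullable non-terminals: B.
B has a nullable alternative but only one production, so nothing to check.

A, L, P have no nullable alternative, so no FIRST/FOLLOW check is needed there.

No FIRST/FOLLOW conflicts found.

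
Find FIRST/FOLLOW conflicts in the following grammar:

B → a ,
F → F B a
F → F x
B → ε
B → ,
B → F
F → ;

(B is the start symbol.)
Yes. B → a ',' with FOLLOW(B) on { 'a' }

A FIRST/FOLLOW conflict occurs when a non-terminal N has a nullable alternative N → β (β ⇒* ε) and another alternative N → α with FIRST(α) ∩ FOLLOW(N) ≠ ∅: on such a lookahead the parser cannot decide between expanding α and letting N vanish via β.

Nullable non-terminals: B.
FIRST sets used below: FIRST(F) = { ';' }

B: nullable alternative(s) B → ε; FOLLOW(B) = { $, 'a' }
  B → a ,: FIRST \ {ε} = { 'a' } — overlaps FOLLOW(B) on { 'a' }: CONFLICT
  B → ε: FIRST \ {ε} = { } — this is the only nullable alternative, skip
  B → ,: FIRST \ {ε} = { ',' } — disjoint from FOLLOW(B)
  B → F: FIRST \ {ε} = { ';' } — disjoint from FOLLOW(B)

F has no nullable alternative, so no FIRST/FOLLOW check is needed there.

So the grammar has 1 FIRST/FOLLOW conflict (marked CONFLICT above).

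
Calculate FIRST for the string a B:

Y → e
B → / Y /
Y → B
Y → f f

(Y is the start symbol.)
To compute FIRST(a B), process the symbols left to right:
Symbol a is a terminal. Add 'a' and stop.
FIRST(a B) = { 'a' }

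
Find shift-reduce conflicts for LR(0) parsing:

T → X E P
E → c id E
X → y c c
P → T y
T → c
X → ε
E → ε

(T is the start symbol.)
A shift-reduce conflict occurs when an LR(0) state has both:
  - a complete (reduce) item [A → α .] (dot at the end), and
  - a shift item [B → β . c γ] (dot before a terminal).

Augment with T' → T and build the canonical LR(0) collection (I0 = CLOSURE({[T' → . T]}), then GOTO on every symbol after a dot until no new states appear). It has 14 states:
  I0: { [T → . X E P], [T → . c], [T' → . T], [X → . y c c], [X → .] }  — shift, reduce
  I1: { [T' → T .] }  — accept
  I2: { [E → . c id E], [E → .], [T → X . E P] }  — shift, reduce
  I3: { [T → c .] }  — reduce
  I4: { [X → y . c c] }  — shift
  I5: { [X → y c . c] }  — shift
  I6: { [X → y c c .] }  — reduce
  I7: { [P → . T y], [T → . X E P], [T → . c], [T → X E . P], [X → . y c c], [X → .] }  — shift, reduce
  I8: { [E → c . id E] }  — shift
  I9: { [E → . c id E], [E → .], [E → c id . E] }  — shift, reduce
  I10: { [E → c id E .] }  — reduce
  I11: { [T → X E P .] }  — reduce
  I12: { [P → T . y] }  — shift
  I13: { [P → T y .] }  — reduce

I0 contains reduce item [X → .] and shift items [T → . c], [X → . y c c] — shift-reduce conflict.
I2 contains reduce item [E → .] and shift item [E → . c id E] — shift-reduce conflict.
I7 contains reduce item [X → .] and shift items [T → . c], [X → . y c c] — shift-reduce conflict.
I9 contains reduce item [E → .] and shift item [E → . c id E] — shift-reduce conflict.

Answer: Yes — I0: [X → .] vs [T → . c]; I2: [E → .] vs [E → . c id E]; I7: [X → .] vs [T → . c]; I9: [E → .] vs [E → . c id E]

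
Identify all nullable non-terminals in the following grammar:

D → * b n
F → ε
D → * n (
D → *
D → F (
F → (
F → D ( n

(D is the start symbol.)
A non-terminal is nullable if it can derive ε (the empty string): either it has an ε-production, or it has a production whose right-hand side consists entirely of nullable non-terminals.

ε-productions: F → ε
So F is immediately nullable.
No further non-terminal can be added: every production for the remaining non-terminals contains a terminal or a non-nullable non-terminal.
Nullable = { 'F' }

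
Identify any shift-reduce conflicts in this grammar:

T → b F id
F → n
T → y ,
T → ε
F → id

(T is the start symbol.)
Yes — I0: [T → .] vs [T → . b F id]

A shift-reduce conflict occurs when an LR(0) state has both:
  - a complete (reduce) item [A → α .] (dot at the end), and
  - a shift item [B → β . c γ] (dot before a terminal).

Augment with T' → T and build the canonical LR(0) collection (I0 = CLOSURE({[T' → . T]}), then GOTO on every symbol after a dot until no new states appear). It has 9 states:
  I0: { [T → . b F id], [T → . y ,], [T → .], [T' → . T] }  — shift, reduce
  I1: { [T' → T .] }  — accept
  I2: { [F → . id], [F → . n], [T → b . F id] }  — shift
  I3: { [T → y . ,] }  — shift
  I4: { [T → y , .] }  — reduce
  I5: { [T → b F . id] }  — shift
  I6: { [F → id .] }  — reduce
  I7: { [F → n .] }  — reduce
  I8: { [T → b F id .] }  — reduce

I0 contains reduce item [T → .] and shift items [T → . b F id], [T → . y ,] — shift-reduce conflict.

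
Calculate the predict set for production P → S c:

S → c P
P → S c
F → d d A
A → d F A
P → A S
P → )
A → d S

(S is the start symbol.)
{ 'c' }

PREDICT(P → S c) = (FIRST(RHS) \ {ε}) ∪ (FOLLOW(P) if ε ∈ FIRST(RHS), i.e. RHS ⇒* ε)
FIRST(S) = { 'c' }
FIRST(S c) = { 'c' }
ε ∉ FIRST(S c), so FOLLOW(P) is not added.
PREDICT(P → S c) = { 'c' }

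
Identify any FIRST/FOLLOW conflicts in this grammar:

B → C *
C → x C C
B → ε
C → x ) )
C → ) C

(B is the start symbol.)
Nullable non-terminals: B.
FIRST sets used below: FIRST(C) = { ')', 'x' }

B: nullable alternative(s) B → ε; FOLLOW(B) = { $ }
  B → C *: FIRST \ {ε} = { ')', 'x' } — disjoint from FOLLOW(B)
  B → ε: FIRST \ {ε} = { } — this is the only nullable alternative, skip

C has no nullable alternative, so no FIRST/FOLLOW check is needed there.

No FIRST/FOLLOW conflicts found.

Answer: No FIRST/FOLLOW conflicts.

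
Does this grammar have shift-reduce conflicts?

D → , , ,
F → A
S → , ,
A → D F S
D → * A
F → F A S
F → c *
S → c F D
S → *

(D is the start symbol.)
A shift-reduce conflict occurs when an LR(0) state has both:
  - a complete (reduce) item [A → α .] (dot at the end), and
  - a shift item [B → β . c γ] (dot before a terminal).

Augment with D' → D and build the canonical LR(0) collection (I0 = CLOSURE({[D' → . D]}), then GOTO on every symbol after a dot until no new states appear). It has 24 states:
  I0: { [D → . * A], [D → . , , ,], [D' → . D] }  — shift
  I1: { [A → . D F S], [D → * . A], [D → . * A], [D → . , , ,] }  — shift
  I2: { [D → , . , ,] }  — shift
  I3: { [D' → D .] }  — accept
  I4: { [D → , , . ,] }  — shift
  I5: { [D → , , , .] }  — reduce
  I6: { [D → * A .] }  — reduce
  I7: { [A → . D F S], [A → D . F S], [D → . * A], [D → . , , ,], [F → . A], [F → . F A S], [F → . c *] }  — shift
  I8: { [F → A .] }  — reduce
  I9: { [A → . D F S], [A → D F . S], [D → . * A], [D → . , , ,], [F → F . A S], [S → . *], [S → . , ,], [S → . c F D] }  — shift
  I10: { [F → c . *] }  — shift
  I11: { [F → c * .] }  — reduce
  I12: { [A → . D F S], [D → * . A], [D → . * A], [D → . , , ,], [S → * .] }  — shift, reduce
  I13: { [D → , . , ,], [S → , . ,] }  — shift
  I14: { [F → F A . S], [S → . *], [S → . , ,], [S → . c F D] }  — shift
  I15: { [A → D F S .] }  — reduce
  I16: { [A → . D F S], [D → . * A], [D → . , , ,], [F → . A], [F → . F A S], [F → . c *], [S → c . F D] }  — shift
  I17: { [A → . D F S], [D → . * A], [D → . , , ,], [F → F . A S], [S → c F . D] }  — shift
  I18: { [A → . D F S], [A → D . F S], [D → . * A], [D → . , , ,], [F → . A], [F → . F A S], [F → . c *], [S → c F D .] }  — shift, reduce
  I19: { [S → * .] }  — reduce
  I20: { [S → , . ,] }  — shift
  I21: { [F → F A S .] }  — reduce
  I22: { [S → , , .] }  — reduce
  I23: { [D → , , . ,], [S → , , .] }  — shift, reduce

I12 contains reduce item [S → * .] and shift items [D → . * A], [D → . , , ,] — shift-reduce conflict.
I18 contains reduce item [S → c F D .] and shift items [D → . * A], [D → . , , ,], [F → . c *] — shift-reduce conflict.
I23 contains reduce item [S → , , .] and shift item [D → , , . ,] — shift-reduce conflict.

Answer: Yes — I12: [S → * .] vs [D → . * A]; I18: [S → c F D .] vs [D → . * A]; I23: [S → , , .] vs [D → , , . ,]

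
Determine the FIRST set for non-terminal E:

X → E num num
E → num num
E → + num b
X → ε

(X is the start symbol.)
{ '+', 'num' }

To compute FIRST(E), examine every production with E on the left-hand side, reading each right-hand side left to right until a non-nullable symbol is reached.

From E → num num:
  - num is a terminal: add 'num' and stop
From E → + num b:
  - '+' is a terminal: add '+' and stop

Collecting: FIRST(E) = { '+', 'num' }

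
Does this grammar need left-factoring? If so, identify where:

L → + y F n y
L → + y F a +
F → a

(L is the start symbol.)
Left-factoring is needed when two productions for the same non-terminal
share a common prefix on the right-hand side.

Productions for L:
  L → + y F n y
  L → + y F a +

Found common prefix '+ y F' in productions for L

Answer: Yes, L has productions with common prefix '+ y F'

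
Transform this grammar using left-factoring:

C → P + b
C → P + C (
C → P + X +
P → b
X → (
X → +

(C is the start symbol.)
Left-factoring transforms A → αβ₁ | αβ₂ into A → αA' and A' → β₁ | β₂
(α is the longest common prefix among the alternatives). Repeat until
no nonterminal has two alternatives with a common prefix.

Round 1: C has alternatives sharing prefix 'P +'. Introduce C': C → P + C'
  Add: C' → b
  Add: C' → C (
  Add: C' → X +

No remaining common prefixes — done.

Resulting grammar:
C → P + C'
C' → b
C' → C (
C' → X +
P → b
X → (
X → +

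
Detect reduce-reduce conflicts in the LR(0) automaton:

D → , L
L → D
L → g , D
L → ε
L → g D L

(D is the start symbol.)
Yes — I9: [L → D .] vs [L → g , D .]

A reduce-reduce conflict occurs when an LR(0) state has two complete items [A → α .] and [B → β .] — both call for a reduction, and with no lookahead the parser cannot choose between them.

Augment with D' → D and build the canonical LR(0) collection (I0 = CLOSURE({[D' → . D]}), then GOTO on every symbol after a dot until no new states appear). It has 10 states:
  I0: { [D → . , L], [D' → . D] }  — shift
  I1: { [D → , . L], [D → . , L], [L → . D], [L → . g , D], [L → . g D L], [L → .] }  — shift, reduce
  I2: { [D' → D .] }  — accept
  I3: { [L → D .] }  — reduce
  I4: { [D → , L .] }  — reduce
  I5: { [D → . , L], [L → g . , D], [L → g . D L] }  — shift
  I6: { [D → , . L], [D → . , L], [L → . D], [L → . g , D], [L → . g D L], [L → .], [L → g , . D] }  — shift, reduce
  I7: { [D → . , L], [L → . D], [L → . g , D], [L → . g D L], [L → .], [L → g D . L] }  — shift, reduce
  I8: { [L → g D L .] }  — reduce
  I9: { [L → D .], [L → g , D .] }  — 2 reduces

I9 contains complete items [L → D .], [L → g , D .] — reduce-reduce conflict.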